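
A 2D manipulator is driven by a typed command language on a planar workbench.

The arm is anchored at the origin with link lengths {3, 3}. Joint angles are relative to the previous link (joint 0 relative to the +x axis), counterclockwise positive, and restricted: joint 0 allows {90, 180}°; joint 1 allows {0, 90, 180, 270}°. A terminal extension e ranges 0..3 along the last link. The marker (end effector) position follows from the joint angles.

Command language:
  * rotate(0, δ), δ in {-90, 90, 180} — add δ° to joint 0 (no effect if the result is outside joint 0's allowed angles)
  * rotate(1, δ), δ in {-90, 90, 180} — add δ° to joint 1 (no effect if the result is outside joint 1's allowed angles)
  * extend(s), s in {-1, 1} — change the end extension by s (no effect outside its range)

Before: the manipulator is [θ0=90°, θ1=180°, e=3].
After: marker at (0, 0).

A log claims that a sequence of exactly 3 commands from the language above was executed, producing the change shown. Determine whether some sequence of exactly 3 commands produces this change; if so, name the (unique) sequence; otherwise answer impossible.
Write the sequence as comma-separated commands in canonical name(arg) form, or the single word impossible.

extend(-1), extend(-1), extend(-1)

initial: [θ0=90°, θ1=180°, e=3]
step 1 (extend(-1)): [θ0=90°, θ1=180°, e=2]
step 2 (extend(-1)): [θ0=90°, θ1=180°, e=1]
step 3 (extend(-1)): [θ0=90°, θ1=180°, e=0]
no rival 3-sequence matches.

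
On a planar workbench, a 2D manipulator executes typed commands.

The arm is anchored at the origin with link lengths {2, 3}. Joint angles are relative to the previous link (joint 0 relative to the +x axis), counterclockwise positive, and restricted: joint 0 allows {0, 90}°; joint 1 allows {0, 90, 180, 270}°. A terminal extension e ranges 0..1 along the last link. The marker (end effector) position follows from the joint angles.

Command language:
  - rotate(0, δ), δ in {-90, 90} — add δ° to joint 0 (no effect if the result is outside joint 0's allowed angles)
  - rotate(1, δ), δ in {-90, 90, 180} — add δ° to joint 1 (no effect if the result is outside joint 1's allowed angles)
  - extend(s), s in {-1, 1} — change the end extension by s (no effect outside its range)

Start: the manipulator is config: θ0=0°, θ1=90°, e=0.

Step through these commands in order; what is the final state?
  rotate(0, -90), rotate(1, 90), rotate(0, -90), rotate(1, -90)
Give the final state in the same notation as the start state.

config: θ0=0°, θ1=90°, e=0

from: config: θ0=0°, θ1=90°, e=0
step 1 (rotate(0, -90)): config: θ0=0°, θ1=90°, e=0
step 2 (rotate(1, 90)): config: θ0=0°, θ1=180°, e=0
step 3 (rotate(0, -90)): config: θ0=0°, θ1=180°, e=0
step 4 (rotate(1, -90)): config: θ0=0°, θ1=90°, e=0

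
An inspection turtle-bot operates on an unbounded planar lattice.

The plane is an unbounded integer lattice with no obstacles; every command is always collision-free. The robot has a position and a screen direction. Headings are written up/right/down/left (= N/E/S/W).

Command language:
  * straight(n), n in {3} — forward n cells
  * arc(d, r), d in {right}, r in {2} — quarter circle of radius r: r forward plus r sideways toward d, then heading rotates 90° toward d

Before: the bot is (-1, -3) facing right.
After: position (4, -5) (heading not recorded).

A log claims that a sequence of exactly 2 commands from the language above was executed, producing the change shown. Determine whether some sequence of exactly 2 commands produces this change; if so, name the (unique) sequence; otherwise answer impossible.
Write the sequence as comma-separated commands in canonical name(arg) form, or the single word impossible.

key: order matters: swapping straight(3) and arc(right, 2) lands elsewhere
t0: (-1, -3) facing right
1. straight(3) → (2, -3) facing right
2. arc(right, 2) → (4, -5) facing down
no other 2-command option fits: unique.

straight(3), arc(right, 2)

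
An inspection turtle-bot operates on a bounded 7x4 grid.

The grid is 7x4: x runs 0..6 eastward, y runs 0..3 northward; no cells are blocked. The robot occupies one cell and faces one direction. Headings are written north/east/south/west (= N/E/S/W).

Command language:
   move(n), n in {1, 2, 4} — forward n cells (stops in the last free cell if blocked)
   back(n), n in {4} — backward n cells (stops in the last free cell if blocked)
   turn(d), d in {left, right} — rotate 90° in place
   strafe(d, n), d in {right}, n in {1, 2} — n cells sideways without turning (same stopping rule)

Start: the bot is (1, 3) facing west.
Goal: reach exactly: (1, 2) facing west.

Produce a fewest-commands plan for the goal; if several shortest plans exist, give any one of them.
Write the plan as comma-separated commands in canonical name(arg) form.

begin: (1, 3) facing west
t=1 turn(left) ⇒ (1, 3) facing south
t=2 move(1) ⇒ (1, 2) facing south
t=3 turn(right) ⇒ (1, 2) facing west
no 2-step plan works, so 3 is optimal.

turn(left), move(1), turn(right)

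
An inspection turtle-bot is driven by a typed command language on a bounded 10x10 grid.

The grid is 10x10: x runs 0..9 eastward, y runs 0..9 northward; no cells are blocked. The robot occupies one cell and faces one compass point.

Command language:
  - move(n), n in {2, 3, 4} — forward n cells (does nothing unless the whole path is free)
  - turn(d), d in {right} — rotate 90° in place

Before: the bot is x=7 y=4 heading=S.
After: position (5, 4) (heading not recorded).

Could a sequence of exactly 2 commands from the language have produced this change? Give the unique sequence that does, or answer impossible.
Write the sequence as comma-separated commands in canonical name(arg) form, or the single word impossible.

key: order matters: swapping turn(right) and move(2) lands elsewhere
begin: x=7 y=4 heading=S
1. turn(right) → x=7 y=4 heading=W
2. move(2) → x=5 y=4 heading=W
no rival 2-sequence matches.

turn(right), move(2)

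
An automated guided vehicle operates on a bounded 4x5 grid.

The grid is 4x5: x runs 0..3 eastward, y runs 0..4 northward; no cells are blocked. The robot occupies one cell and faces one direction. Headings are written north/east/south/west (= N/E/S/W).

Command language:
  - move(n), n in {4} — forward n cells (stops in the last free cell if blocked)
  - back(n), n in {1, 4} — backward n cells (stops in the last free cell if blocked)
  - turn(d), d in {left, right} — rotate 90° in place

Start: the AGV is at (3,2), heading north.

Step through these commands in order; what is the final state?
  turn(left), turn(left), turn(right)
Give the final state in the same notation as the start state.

begin: at (3,2), heading north
step 1 (turn(left)): at (3,2), heading west
step 2 (turn(left)): at (3,2), heading south
step 3 (turn(right)): at (3,2), heading west

at (3,2), heading west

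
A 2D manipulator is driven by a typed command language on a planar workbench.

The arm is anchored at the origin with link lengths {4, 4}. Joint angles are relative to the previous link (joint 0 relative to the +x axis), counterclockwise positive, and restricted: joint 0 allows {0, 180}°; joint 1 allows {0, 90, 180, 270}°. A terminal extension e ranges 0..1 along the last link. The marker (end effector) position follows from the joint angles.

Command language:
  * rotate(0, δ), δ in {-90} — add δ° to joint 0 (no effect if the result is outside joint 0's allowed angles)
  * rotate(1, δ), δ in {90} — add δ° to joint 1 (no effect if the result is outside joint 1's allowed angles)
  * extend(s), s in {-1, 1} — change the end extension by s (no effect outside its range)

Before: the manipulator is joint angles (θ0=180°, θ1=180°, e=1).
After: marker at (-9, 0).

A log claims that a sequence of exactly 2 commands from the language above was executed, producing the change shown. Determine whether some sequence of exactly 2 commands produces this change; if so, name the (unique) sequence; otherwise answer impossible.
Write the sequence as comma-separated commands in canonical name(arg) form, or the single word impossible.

start: joint angles (θ0=180°, θ1=180°, e=1)
[1] after rotate(1, 90): joint angles (θ0=180°, θ1=270°, e=1)
[2] after rotate(1, 90): joint angles (θ0=180°, θ1=0°, e=1)
uniquely the one of 16 2-step routes that fits.

rotate(1, 90), rotate(1, 90)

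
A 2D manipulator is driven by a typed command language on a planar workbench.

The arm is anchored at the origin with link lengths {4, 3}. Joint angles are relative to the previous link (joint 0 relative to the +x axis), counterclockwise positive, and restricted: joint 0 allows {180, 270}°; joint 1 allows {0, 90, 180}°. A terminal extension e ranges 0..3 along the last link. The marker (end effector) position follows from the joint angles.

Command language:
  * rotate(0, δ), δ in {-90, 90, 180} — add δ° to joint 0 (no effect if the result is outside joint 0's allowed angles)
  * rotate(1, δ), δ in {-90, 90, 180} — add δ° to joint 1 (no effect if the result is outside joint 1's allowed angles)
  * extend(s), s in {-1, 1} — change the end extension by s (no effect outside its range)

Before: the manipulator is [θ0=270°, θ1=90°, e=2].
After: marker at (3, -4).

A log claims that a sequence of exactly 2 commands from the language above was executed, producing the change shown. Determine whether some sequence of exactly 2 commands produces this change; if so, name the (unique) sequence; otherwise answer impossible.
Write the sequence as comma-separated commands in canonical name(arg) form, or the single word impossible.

extend(-1), extend(-1)

start: [θ0=270°, θ1=90°, e=2]
t=1 extend(-1) ⇒ [θ0=270°, θ1=90°, e=1]
t=2 extend(-1) ⇒ [θ0=270°, θ1=90°, e=0]
no rival 2-sequence matches.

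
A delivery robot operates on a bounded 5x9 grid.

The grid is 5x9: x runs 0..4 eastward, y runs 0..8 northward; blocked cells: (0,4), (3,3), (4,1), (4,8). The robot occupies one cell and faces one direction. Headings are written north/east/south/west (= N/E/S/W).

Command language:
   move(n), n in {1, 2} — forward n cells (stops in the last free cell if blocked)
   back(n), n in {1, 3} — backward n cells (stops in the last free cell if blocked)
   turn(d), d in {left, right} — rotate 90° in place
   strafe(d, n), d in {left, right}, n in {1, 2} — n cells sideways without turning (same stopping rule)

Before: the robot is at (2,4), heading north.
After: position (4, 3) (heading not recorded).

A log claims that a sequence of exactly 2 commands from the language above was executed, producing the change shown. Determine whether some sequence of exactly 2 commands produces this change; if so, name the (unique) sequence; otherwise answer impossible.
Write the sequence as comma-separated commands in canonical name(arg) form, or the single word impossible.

key: running back(1) before strafe(right, 2) would end elsewhere — order is forced
from: at (2,4), heading north
t=1 strafe(right, 2) ⇒ at (4,4), heading north
t=2 back(1) ⇒ at (4,3), heading north
all 100 alternatives checked — unique.

strafe(right, 2), back(1)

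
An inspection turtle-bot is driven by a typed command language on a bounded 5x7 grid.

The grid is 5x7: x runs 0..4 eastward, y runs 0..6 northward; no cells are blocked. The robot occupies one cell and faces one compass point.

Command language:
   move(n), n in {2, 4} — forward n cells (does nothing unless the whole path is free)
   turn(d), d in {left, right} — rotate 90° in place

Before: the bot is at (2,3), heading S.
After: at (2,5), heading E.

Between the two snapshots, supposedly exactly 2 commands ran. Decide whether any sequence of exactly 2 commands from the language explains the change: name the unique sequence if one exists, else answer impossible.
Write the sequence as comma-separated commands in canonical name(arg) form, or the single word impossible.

checked all 2-command options: none fits.

impossible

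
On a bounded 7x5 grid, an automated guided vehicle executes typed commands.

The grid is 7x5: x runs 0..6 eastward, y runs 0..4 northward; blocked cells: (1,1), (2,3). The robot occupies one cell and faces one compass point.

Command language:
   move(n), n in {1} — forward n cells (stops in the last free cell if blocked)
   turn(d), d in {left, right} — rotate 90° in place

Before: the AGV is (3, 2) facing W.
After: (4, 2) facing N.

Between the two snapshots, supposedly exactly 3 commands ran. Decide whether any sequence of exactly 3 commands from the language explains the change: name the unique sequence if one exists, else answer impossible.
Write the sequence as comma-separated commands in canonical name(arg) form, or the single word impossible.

impossible

checked all 3-command options: none fits.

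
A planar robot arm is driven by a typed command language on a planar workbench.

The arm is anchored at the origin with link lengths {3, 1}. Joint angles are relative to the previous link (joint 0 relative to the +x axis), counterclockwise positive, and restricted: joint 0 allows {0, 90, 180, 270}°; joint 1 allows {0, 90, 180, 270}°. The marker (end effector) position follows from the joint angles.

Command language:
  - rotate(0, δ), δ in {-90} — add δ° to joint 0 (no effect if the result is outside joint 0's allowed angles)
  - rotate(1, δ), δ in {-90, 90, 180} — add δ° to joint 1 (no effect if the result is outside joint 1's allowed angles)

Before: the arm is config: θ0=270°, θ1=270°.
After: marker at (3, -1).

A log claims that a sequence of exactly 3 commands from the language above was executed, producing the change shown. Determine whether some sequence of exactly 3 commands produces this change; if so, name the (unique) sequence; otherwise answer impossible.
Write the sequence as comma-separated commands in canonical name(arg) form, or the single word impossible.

t0: config: θ0=270°, θ1=270°
[1] after rotate(0, -90): config: θ0=180°, θ1=270°
[2] after rotate(0, -90): config: θ0=90°, θ1=270°
[3] after rotate(0, -90): config: θ0=0°, θ1=270°
uniquely the one of 64 3-step routes that fits.

rotate(0, -90), rotate(0, -90), rotate(0, -90)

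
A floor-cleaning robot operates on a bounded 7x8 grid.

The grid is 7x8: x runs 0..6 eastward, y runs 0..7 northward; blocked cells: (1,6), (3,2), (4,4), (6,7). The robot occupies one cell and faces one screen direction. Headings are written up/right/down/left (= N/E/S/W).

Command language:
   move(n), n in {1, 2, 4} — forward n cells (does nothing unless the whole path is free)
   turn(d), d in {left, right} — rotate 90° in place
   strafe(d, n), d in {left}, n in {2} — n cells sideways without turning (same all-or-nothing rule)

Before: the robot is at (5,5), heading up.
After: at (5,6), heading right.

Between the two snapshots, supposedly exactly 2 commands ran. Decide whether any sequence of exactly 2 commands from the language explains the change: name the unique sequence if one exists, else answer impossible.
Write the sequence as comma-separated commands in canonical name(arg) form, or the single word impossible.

move(1), turn(right)

key: cell and facing (now E) both changed — the 2 commands mix motion and turning
start: at (5,5), heading up
1. move(1) → at (5,6), heading up
2. turn(right) → at (5,6), heading right
uniquely the one of 36 2-step routes that fits.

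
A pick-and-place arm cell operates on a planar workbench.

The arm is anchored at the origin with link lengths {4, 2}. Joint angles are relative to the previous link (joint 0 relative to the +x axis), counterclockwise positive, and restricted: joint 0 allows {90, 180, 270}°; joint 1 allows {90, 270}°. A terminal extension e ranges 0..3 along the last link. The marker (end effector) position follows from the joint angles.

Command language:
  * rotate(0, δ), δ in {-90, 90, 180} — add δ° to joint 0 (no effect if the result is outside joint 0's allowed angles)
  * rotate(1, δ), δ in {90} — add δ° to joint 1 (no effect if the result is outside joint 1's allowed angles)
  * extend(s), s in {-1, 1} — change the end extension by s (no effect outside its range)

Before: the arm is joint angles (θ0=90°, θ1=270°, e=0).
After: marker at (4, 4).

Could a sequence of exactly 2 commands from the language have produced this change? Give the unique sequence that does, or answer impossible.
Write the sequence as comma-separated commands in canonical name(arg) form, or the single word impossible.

from: joint angles (θ0=90°, θ1=270°, e=0)
t=1 extend(1) ⇒ joint angles (θ0=90°, θ1=270°, e=1)
t=2 extend(1) ⇒ joint angles (θ0=90°, θ1=270°, e=2)
all 36 alternatives checked — unique.

extend(1), extend(1)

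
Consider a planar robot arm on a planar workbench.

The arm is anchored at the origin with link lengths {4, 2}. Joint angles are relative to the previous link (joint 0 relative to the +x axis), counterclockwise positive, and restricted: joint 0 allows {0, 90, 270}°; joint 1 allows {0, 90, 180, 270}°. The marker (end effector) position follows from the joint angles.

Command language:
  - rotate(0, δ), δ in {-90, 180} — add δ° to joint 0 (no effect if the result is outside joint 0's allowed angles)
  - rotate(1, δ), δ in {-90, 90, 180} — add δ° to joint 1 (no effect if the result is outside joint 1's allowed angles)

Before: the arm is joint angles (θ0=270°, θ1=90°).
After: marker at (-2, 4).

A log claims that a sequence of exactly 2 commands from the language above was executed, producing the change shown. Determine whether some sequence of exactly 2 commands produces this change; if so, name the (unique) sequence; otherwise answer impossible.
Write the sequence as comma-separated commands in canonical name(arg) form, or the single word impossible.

key: order matters: swapping rotate(0, -90) and rotate(0, 180) lands elsewhere
start: joint angles (θ0=270°, θ1=90°)
step 1 (rotate(0, -90)): joint angles (θ0=270°, θ1=90°)
step 2 (rotate(0, 180)): joint angles (θ0=90°, θ1=90°)
no rival 2-sequence matches.

rotate(0, -90), rotate(0, 180)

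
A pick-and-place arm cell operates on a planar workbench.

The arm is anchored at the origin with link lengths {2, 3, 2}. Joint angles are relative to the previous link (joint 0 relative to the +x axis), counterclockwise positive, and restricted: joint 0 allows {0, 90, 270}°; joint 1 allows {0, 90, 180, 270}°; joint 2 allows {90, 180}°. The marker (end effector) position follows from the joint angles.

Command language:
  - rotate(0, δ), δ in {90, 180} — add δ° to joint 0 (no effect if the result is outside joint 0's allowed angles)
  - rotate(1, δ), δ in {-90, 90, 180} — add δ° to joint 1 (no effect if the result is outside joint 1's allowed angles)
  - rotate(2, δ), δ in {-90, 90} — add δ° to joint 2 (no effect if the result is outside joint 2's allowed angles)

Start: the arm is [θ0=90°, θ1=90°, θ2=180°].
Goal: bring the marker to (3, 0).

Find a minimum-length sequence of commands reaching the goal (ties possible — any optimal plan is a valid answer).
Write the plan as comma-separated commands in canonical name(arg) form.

begin: [θ0=90°, θ1=90°, θ2=180°]
t=1 rotate(2, -90) ⇒ [θ0=90°, θ1=90°, θ2=90°]
t=2 rotate(0, 180) ⇒ [θ0=270°, θ1=90°, θ2=90°]
no 1-step plan works, so 2 is optimal.

rotate(2, -90), rotate(0, 180)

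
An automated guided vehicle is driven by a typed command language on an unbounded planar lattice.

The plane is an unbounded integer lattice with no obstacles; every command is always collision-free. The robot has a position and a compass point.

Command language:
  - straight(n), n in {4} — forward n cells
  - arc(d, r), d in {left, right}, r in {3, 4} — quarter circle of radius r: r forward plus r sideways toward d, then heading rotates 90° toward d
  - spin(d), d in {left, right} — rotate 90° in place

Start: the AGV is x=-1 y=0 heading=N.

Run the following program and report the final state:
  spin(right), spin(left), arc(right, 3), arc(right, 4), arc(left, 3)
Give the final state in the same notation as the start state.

x=9 y=-4 heading=E

t0: x=-1 y=0 heading=N
step 1 (spin(right)): x=-1 y=0 heading=E
step 2 (spin(left)): x=-1 y=0 heading=N
step 3 (arc(right, 3)): x=2 y=3 heading=E
step 4 (arc(right, 4)): x=6 y=-1 heading=S
step 5 (arc(left, 3)): x=9 y=-4 heading=E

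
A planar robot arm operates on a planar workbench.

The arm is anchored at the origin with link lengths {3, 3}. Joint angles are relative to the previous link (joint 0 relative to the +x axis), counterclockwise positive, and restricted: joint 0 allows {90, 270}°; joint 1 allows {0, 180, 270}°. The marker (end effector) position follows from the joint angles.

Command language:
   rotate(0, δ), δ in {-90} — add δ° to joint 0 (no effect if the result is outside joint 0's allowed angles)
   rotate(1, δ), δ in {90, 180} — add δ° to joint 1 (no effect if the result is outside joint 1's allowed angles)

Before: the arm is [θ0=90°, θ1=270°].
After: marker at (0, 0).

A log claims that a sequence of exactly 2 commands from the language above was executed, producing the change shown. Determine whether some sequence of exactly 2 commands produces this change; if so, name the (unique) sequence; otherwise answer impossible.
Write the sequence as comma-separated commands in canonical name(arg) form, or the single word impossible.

key: order matters: swapping rotate(1, 90) and rotate(1, 180) lands elsewhere
t0: [θ0=90°, θ1=270°]
t=1 rotate(1, 90) ⇒ [θ0=90°, θ1=0°]
t=2 rotate(1, 180) ⇒ [θ0=90°, θ1=180°]
uniquely the one of 9 2-step routes that fits.

rotate(1, 90), rotate(1, 180)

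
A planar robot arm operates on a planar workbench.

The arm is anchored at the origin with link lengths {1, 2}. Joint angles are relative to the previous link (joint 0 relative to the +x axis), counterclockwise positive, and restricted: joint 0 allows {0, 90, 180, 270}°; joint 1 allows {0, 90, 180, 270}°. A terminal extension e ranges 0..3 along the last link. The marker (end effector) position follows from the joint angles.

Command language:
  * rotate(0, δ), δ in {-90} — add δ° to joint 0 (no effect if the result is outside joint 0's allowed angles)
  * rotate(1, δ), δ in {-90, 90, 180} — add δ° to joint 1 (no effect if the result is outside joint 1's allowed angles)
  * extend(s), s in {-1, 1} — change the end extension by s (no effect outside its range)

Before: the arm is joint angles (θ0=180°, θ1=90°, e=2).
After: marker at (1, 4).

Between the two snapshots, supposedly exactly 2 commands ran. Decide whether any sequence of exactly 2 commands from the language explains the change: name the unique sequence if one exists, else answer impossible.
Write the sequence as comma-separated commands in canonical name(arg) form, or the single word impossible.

start: joint angles (θ0=180°, θ1=90°, e=2)
step 1 (rotate(0, -90)): joint angles (θ0=90°, θ1=90°, e=2)
step 2 (rotate(0, -90)): joint angles (θ0=0°, θ1=90°, e=2)
all 36 alternatives checked — unique.

rotate(0, -90), rotate(0, -90)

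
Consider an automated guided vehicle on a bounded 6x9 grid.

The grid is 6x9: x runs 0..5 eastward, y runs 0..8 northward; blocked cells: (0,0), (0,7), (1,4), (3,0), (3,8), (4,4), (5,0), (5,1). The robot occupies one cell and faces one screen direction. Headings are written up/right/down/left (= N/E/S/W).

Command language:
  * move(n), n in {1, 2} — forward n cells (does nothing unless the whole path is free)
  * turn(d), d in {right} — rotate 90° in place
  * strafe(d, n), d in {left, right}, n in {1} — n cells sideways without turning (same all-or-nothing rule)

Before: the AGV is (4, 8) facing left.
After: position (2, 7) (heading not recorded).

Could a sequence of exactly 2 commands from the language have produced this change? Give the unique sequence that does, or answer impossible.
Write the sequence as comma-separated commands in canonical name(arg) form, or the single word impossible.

strafe(left, 1), move(2)

key: running move(2) before strafe(left, 1) would end elsewhere — order is forced
begin: (4, 8) facing left
t=1 strafe(left, 1) ⇒ (4, 7) facing left
t=2 move(2) ⇒ (2, 7) facing left
uniquely the one of 25 2-step routes that fits.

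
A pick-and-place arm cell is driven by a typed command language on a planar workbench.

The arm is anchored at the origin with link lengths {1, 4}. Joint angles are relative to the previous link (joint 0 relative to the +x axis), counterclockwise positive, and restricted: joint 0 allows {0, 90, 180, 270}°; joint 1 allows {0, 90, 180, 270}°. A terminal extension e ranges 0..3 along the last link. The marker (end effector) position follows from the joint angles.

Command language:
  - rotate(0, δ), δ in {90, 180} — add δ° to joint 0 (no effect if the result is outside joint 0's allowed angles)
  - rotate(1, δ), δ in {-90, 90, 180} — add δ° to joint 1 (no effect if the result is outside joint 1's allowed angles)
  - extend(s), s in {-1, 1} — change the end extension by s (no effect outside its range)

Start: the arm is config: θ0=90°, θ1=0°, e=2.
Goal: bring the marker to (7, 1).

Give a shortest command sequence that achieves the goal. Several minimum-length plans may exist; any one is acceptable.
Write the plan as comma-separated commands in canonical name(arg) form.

rotate(1, -90), extend(1)

start: config: θ0=90°, θ1=0°, e=2
step 1 (rotate(1, -90)): config: θ0=90°, θ1=270°, e=2
step 2 (extend(1)): config: θ0=90°, θ1=270°, e=3
no 1-step plan works, so 2 is optimal.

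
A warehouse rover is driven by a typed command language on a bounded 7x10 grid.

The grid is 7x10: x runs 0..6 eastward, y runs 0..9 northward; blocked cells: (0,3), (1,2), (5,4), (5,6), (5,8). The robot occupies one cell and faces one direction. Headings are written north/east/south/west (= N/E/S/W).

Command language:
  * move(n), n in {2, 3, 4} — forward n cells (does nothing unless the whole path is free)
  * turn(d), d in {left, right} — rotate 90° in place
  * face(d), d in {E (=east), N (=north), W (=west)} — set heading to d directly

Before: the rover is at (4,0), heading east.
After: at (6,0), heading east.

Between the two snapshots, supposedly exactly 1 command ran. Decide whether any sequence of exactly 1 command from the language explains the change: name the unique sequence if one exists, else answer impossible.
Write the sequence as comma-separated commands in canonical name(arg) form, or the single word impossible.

move(2)

key: heading stays E — the single command does not turn
from: at (4,0), heading east
step 1 (move(2)): at (6,0), heading east
all 8 alternatives checked — unique.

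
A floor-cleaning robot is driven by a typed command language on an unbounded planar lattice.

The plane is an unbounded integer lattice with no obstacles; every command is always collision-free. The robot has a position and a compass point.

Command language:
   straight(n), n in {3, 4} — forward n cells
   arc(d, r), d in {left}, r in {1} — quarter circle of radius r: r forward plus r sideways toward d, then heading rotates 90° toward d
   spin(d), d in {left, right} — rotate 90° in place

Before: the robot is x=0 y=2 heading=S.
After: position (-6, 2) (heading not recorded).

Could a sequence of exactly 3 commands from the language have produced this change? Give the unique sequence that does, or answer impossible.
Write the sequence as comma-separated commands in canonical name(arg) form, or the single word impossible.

key: running straight(3) before spin(right) would end elsewhere — order is forced
t0: x=0 y=2 heading=S
t=1 spin(right) ⇒ x=0 y=2 heading=W
t=2 straight(3) ⇒ x=-3 y=2 heading=W
t=3 straight(3) ⇒ x=-6 y=2 heading=W
uniquely the one of 125 3-step routes that fits.

spin(right), straight(3), straight(3)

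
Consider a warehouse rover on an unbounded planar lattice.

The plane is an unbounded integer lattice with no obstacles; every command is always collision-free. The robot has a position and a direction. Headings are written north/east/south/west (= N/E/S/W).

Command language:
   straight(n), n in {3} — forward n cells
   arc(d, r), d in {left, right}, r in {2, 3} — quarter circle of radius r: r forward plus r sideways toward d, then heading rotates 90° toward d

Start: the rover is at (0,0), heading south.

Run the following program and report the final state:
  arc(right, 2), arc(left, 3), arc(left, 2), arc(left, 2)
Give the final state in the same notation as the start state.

begin: at (0,0), heading south
[1] after arc(right, 2): at (-2,-2), heading west
[2] after arc(left, 3): at (-5,-5), heading south
[3] after arc(left, 2): at (-3,-7), heading east
[4] after arc(left, 2): at (-1,-5), heading north

at (-1,-5), heading north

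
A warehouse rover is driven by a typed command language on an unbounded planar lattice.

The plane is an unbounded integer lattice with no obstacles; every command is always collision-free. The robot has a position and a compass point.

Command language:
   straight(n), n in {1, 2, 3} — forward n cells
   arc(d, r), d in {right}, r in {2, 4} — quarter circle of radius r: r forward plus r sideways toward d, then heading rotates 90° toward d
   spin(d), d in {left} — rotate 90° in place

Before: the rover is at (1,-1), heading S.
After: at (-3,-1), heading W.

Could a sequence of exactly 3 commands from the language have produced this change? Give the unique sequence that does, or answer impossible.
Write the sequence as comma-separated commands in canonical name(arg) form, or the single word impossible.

key: cell and facing (now W) both changed — the 3 commands mix motion and turning
initial: at (1,-1), heading S
[1] after arc(right, 2): at (-1,-3), heading W
[2] after arc(right, 2): at (-3,-1), heading N
[3] after spin(left): at (-3,-1), heading W
no other 3-command option fits: unique.

arc(right, 2), arc(right, 2), spin(left)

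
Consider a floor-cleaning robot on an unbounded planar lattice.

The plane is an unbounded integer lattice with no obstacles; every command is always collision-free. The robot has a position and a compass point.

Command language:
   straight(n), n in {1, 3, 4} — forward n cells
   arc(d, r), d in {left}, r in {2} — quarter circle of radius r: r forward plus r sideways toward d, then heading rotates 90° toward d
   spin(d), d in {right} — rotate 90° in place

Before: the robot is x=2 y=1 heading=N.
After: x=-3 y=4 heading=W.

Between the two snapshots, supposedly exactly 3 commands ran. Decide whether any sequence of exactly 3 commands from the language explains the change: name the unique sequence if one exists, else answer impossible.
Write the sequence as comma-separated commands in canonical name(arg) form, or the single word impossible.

straight(1), arc(left, 2), straight(3)

key: cell and facing (now W) both changed — the 3 commands mix motion and turning
begin: x=2 y=1 heading=N
t=1 straight(1) ⇒ x=2 y=2 heading=N
t=2 arc(left, 2) ⇒ x=0 y=4 heading=W
t=3 straight(3) ⇒ x=-3 y=4 heading=W
all 125 alternatives checked — unique.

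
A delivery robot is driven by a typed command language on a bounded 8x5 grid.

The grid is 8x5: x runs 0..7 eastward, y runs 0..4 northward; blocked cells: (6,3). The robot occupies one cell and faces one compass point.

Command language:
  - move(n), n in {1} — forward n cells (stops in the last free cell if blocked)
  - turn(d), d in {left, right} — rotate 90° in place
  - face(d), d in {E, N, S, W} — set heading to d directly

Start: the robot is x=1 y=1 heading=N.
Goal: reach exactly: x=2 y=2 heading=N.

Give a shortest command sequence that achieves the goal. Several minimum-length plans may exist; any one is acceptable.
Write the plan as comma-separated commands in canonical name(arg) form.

begin: x=1 y=1 heading=N
[1] after move(1): x=1 y=2 heading=N
[2] after face(E): x=1 y=2 heading=E
[3] after move(1): x=2 y=2 heading=E
[4] after face(N): x=2 y=2 heading=N
nothing shorter than 4 reaches the goal.

move(1), face(E), move(1), face(N)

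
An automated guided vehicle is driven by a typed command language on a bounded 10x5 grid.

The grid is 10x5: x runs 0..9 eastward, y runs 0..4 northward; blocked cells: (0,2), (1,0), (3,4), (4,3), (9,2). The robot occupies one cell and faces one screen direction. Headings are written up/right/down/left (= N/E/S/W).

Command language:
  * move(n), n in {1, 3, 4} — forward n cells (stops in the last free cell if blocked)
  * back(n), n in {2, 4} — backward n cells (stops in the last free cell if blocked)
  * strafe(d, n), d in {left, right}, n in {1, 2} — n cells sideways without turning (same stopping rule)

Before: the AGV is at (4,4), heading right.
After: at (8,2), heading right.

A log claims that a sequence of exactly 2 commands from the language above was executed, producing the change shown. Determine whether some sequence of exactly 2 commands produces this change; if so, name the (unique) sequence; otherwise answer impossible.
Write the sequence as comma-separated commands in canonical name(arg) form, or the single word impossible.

key: order matters: swapping move(4) and strafe(right, 2) lands elsewhere
start: at (4,4), heading right
[1] after move(4): at (8,4), heading right
[2] after strafe(right, 2): at (8,2), heading right
no rival 2-sequence matches.

move(4), strafe(right, 2)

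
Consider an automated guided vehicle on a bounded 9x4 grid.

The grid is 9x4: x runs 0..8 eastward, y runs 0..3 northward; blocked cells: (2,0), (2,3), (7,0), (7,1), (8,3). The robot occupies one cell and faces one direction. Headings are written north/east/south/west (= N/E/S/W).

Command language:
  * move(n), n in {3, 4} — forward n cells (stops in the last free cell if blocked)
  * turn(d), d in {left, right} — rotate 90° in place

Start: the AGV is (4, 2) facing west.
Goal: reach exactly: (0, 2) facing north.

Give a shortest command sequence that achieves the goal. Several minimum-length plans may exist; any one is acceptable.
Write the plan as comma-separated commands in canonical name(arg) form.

start: (4, 2) facing west
1. move(4) → (0, 2) facing west
2. turn(right) → (0, 2) facing north
shorter routes all fall short; 2 is best.

move(4), turn(right)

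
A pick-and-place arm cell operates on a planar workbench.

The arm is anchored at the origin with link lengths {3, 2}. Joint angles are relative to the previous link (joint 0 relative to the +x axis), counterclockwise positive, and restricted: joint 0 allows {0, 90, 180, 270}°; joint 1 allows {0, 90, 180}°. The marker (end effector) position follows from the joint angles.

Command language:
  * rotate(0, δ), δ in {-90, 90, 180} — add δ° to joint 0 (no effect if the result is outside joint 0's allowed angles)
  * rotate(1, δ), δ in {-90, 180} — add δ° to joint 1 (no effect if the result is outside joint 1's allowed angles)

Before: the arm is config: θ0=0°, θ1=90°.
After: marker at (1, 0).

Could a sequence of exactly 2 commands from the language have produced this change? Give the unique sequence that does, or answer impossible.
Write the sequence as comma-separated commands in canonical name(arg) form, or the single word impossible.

rotate(1, -90), rotate(1, 180)

key: running rotate(1, 180) before rotate(1, -90) would end elsewhere — order is forced
from: config: θ0=0°, θ1=90°
t=1 rotate(1, -90) ⇒ config: θ0=0°, θ1=0°
t=2 rotate(1, 180) ⇒ config: θ0=0°, θ1=180°
all 25 alternatives checked — unique.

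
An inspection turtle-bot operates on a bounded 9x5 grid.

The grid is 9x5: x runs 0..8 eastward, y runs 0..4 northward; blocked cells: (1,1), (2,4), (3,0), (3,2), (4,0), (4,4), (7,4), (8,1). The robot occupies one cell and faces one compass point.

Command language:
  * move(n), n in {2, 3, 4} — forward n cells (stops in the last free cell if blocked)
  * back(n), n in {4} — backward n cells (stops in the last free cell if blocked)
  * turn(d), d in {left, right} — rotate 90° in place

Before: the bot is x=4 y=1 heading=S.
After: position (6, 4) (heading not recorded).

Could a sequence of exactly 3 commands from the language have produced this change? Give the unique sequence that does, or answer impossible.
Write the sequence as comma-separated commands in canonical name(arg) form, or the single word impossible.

all 216 sequences checked — none match.

impossible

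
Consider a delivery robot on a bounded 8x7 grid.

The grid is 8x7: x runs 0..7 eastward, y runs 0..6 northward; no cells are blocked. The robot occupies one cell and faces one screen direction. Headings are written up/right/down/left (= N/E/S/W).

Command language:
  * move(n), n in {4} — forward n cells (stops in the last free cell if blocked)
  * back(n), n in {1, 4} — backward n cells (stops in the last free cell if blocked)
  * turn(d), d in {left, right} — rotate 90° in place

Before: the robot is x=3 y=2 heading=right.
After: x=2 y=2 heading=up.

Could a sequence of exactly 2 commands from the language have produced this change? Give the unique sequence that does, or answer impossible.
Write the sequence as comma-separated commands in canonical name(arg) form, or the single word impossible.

key: order matters: swapping back(1) and turn(left) lands elsewhere
initial: x=3 y=2 heading=right
[1] after back(1): x=2 y=2 heading=right
[2] after turn(left): x=2 y=2 heading=up
no rival 2-sequence matches.

back(1), turn(left)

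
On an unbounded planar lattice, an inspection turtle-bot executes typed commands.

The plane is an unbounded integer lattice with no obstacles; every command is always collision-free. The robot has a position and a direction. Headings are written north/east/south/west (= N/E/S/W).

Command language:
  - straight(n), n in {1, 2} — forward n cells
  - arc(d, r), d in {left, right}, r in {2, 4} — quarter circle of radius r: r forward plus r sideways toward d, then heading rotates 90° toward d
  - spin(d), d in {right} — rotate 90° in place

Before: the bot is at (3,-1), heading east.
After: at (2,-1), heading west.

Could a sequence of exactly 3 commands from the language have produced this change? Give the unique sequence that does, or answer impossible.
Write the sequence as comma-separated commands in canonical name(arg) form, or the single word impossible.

spin(right), spin(right), straight(1)

key: position moved to (2,-1) AND the heading swung to W — translation plus rotation needed
begin: at (3,-1), heading east
t=1 spin(right) ⇒ at (3,-1), heading south
t=2 spin(right) ⇒ at (3,-1), heading west
t=3 straight(1) ⇒ at (2,-1), heading west
no other 3-command option fits: unique.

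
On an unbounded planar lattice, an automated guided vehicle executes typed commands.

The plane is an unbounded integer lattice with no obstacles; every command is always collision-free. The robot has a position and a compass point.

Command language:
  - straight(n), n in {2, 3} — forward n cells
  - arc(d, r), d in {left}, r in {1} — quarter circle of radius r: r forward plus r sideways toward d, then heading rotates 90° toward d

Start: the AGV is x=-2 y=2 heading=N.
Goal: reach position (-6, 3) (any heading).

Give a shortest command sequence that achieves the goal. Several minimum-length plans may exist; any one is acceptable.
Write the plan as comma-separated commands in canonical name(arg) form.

start: x=-2 y=2 heading=N
t=1 arc(left, 1) ⇒ x=-3 y=3 heading=W
t=2 straight(3) ⇒ x=-6 y=3 heading=W
minimal: 2 command(s), checked below 2.

arc(left, 1), straight(3)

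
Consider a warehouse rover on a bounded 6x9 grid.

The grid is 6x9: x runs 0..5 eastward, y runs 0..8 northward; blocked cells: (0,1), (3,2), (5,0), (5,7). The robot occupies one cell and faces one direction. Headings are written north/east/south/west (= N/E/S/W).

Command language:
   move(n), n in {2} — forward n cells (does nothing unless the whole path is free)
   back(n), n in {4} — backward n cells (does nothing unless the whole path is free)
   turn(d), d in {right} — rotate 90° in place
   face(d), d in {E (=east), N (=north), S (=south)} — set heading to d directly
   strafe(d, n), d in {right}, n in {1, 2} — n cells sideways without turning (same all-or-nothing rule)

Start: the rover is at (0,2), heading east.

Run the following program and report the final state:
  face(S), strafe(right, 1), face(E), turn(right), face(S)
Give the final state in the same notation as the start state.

begin: at (0,2), heading east
step 1 (face(S)): at (0,2), heading south
step 2 (strafe(right, 1)): at (0,2), heading south
step 3 (face(E)): at (0,2), heading east
step 4 (turn(right)): at (0,2), heading south
step 5 (face(S)): at (0,2), heading south

at (0,2), heading south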